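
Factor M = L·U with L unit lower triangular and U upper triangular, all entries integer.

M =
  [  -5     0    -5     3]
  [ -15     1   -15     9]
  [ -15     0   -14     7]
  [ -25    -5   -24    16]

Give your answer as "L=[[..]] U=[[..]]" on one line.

L=[[1,0,0,0],[3,1,0,0],[3,0,1,0],[5,-5,1,1]] U=[[-5,0,-5,3],[0,1,0,0],[0,0,1,-2],[0,0,0,3]]

  row1 -= 3·row0 → [0,1,0,0]
  row2 -= 3·row0 → [0,0,1,-2]
  row3 -= 5·row0 → [0,-5,1,1]
  row2 -= 0·row1 → [0,0,1,-2]
  row3 -= -5·row1 → [0,0,1,1]
  row3 -= 1·row2 → [0,0,0,3]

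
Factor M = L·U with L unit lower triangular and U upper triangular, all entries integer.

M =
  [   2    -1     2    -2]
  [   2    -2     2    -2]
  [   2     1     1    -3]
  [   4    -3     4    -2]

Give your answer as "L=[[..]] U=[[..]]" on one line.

  R1 -= 1·R0 → [0,-1,0,0]
  R2 -= 1·R0 → [0,2,-1,-1]
  R3 -= 2·R0 → [0,-1,0,2]
  R2 -= -2·R1 → [0,0,-1,-1]
  R3 -= 1·R1 → [0,0,0,2]
  R3 -= 0·R2 → [0,0,0,2]

L=[[1,0,0,0],[1,1,0,0],[1,-2,1,0],[2,1,0,1]] U=[[2,-1,2,-2],[0,-1,0,0],[0,0,-1,-1],[0,0,0,2]]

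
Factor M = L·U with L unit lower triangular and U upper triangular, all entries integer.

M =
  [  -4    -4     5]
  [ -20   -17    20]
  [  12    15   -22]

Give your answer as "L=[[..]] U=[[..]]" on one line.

  row1 -= 5·row0 → [0,3,-5]
  row2 -= -3·row0 → [0,3,-7]
  row2 -= 1·row1 → [0,0,-2]

L=[[1,0,0],[5,1,0],[-3,1,1]] U=[[-4,-4,5],[0,3,-5],[0,0,-2]]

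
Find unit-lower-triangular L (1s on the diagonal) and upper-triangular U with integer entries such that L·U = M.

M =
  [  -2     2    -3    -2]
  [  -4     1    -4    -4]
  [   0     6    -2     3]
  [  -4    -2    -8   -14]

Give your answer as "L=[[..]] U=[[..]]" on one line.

  row1 -= 2·row0 → [0,-3,2,0]
  row2 -= 0·row0 → [0,6,-2,3]
  row3 -= 2·row0 → [0,-6,-2,-10]
  row2 -= -2·row1 → [0,0,2,3]
  row3 -= 2·row1 → [0,0,-6,-10]
  row3 -= -3·row2 → [0,0,0,-1]

L=[[1,0,0,0],[2,1,0,0],[0,-2,1,0],[2,2,-3,1]] U=[[-2,2,-3,-2],[0,-3,2,0],[0,0,2,3],[0,0,0,-1]]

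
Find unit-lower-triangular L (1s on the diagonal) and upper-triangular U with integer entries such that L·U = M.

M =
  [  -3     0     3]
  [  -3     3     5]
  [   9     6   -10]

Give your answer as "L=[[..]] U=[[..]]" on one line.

  r1 -= 1·r0 → [0,3,2]
  r2 -= -3·r0 → [0,6,-1]
  r2 -= 2·r1 → [0,0,-5]

L=[[1,0,0],[1,1,0],[-3,2,1]] U=[[-3,0,3],[0,3,2],[0,0,-5]]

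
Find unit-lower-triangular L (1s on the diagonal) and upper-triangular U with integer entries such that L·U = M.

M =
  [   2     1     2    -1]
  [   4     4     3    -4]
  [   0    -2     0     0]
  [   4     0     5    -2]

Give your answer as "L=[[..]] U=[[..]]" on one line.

  row1 -= 2·row0 → [0,2,-1,-2]
  row2 -= 0·row0 → [0,-2,0,0]
  row3 -= 2·row0 → [0,-2,1,0]
  row2 -= -1·row1 → [0,0,-1,-2]
  row3 -= -1·row1 → [0,0,0,-2]
  row3 -= 0·row2 → [0,0,0,-2]

L=[[1,0,0,0],[2,1,0,0],[0,-1,1,0],[2,-1,0,1]] U=[[2,1,2,-1],[0,2,-1,-2],[0,0,-1,-2],[0,0,0,-2]]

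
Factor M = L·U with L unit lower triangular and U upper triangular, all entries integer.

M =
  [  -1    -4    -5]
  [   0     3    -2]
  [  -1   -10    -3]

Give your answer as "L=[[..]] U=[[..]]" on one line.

L=[[1,0,0],[0,1,0],[1,-2,1]] U=[[-1,-4,-5],[0,3,-2],[0,0,-2]]

  r1 -= 0·r0 → [0,3,-2]
  r2 -= 1·r0 → [0,-6,2]
  r2 -= -2·r1 → [0,0,-2]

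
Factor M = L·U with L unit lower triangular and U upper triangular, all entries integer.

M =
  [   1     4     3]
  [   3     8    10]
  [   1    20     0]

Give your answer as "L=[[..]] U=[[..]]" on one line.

  r1 -= 3·r0 → [0,-4,1]
  r2 -= 1·r0 → [0,16,-3]
  r2 -= -4·r1 → [0,0,1]

L=[[1,0,0],[3,1,0],[1,-4,1]] U=[[1,4,3],[0,-4,1],[0,0,1]]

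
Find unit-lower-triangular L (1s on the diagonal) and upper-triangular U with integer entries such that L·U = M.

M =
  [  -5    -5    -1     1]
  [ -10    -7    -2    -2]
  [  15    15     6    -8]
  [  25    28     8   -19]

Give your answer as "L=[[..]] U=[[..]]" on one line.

L=[[1,0,0,0],[2,1,0,0],[-3,0,1,0],[-5,1,1,1]] U=[[-5,-5,-1,1],[0,3,0,-4],[0,0,3,-5],[0,0,0,-5]]

  r1 -= 2·r0 → [0,3,0,-4]
  r2 -= -3·r0 → [0,0,3,-5]
  r3 -= -5·r0 → [0,3,3,-14]
  r2 -= 0·r1 → [0,0,3,-5]
  r3 -= 1·r1 → [0,0,3,-10]
  r3 -= 1·r2 → [0,0,0,-5]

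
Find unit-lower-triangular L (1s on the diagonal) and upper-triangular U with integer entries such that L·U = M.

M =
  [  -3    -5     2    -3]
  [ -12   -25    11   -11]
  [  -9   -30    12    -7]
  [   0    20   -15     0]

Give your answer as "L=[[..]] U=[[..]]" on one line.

  r1 -= 4·r0 → [0,-5,3,1]
  r2 -= 3·r0 → [0,-15,6,2]
  r3 -= 0·r0 → [0,20,-15,0]
  r2 -= 3·r1 → [0,0,-3,-1]
  r3 -= -4·r1 → [0,0,-3,4]
  r3 -= 1·r2 → [0,0,0,5]

L=[[1,0,0,0],[4,1,0,0],[3,3,1,0],[0,-4,1,1]] U=[[-3,-5,2,-3],[0,-5,3,1],[0,0,-3,-1],[0,0,0,5]]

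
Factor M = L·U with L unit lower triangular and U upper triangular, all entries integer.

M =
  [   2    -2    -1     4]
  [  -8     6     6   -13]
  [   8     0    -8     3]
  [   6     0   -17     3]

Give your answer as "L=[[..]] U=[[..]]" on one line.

L=[[1,0,0,0],[-4,1,0,0],[4,-4,1,0],[3,-3,-2,1]] U=[[2,-2,-1,4],[0,-2,2,3],[0,0,4,-1],[0,0,0,-2]]

  r1 -= -4·r0 → [0,-2,2,3]
  r2 -= 4·r0 → [0,8,-4,-13]
  r3 -= 3·r0 → [0,6,-14,-9]
  r2 -= -4·r1 → [0,0,4,-1]
  r3 -= -3·r1 → [0,0,-8,0]
  r3 -= -2·r2 → [0,0,0,-2]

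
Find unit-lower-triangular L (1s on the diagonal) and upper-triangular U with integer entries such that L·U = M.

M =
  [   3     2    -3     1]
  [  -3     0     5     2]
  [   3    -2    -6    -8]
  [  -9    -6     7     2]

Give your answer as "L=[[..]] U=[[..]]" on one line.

  r1 -= -1·r0 → [0,2,2,3]
  r2 -= 1·r0 → [0,-4,-3,-9]
  r3 -= -3·r0 → [0,0,-2,5]
  r2 -= -2·r1 → [0,0,1,-3]
  r3 -= 0·r1 → [0,0,-2,5]
  r3 -= -2·r2 → [0,0,0,-1]

L=[[1,0,0,0],[-1,1,0,0],[1,-2,1,0],[-3,0,-2,1]] U=[[3,2,-3,1],[0,2,2,3],[0,0,1,-3],[0,0,0,-1]]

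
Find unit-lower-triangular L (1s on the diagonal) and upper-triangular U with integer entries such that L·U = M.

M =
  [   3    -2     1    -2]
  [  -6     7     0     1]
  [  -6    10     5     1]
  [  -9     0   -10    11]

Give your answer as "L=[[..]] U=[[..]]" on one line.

  r1 -= -2·r0 → [0,3,2,-3]
  r2 -= -2·r0 → [0,6,7,-3]
  r3 -= -3·r0 → [0,-6,-7,5]
  r2 -= 2·r1 → [0,0,3,3]
  r3 -= -2·r1 → [0,0,-3,-1]
  r3 -= -1·r2 → [0,0,0,2]

L=[[1,0,0,0],[-2,1,0,0],[-2,2,1,0],[-3,-2,-1,1]] U=[[3,-2,1,-2],[0,3,2,-3],[0,0,3,3],[0,0,0,2]]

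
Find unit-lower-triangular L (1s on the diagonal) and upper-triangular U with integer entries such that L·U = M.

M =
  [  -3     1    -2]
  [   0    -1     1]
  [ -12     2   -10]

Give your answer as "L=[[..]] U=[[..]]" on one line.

  R1 -= 0·R0 → [0,-1,1]
  R2 -= 4·R0 → [0,-2,-2]
  R2 -= 2·R1 → [0,0,-4]

L=[[1,0,0],[0,1,0],[4,2,1]] U=[[-3,1,-2],[0,-1,1],[0,0,-4]]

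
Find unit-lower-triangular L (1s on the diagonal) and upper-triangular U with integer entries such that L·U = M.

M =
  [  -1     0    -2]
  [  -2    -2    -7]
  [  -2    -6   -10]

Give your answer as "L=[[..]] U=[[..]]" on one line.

L=[[1,0,0],[2,1,0],[2,3,1]] U=[[-1,0,-2],[0,-2,-3],[0,0,3]]

  row1 -= 2·row0 → [0,-2,-3]
  row2 -= 2·row0 → [0,-6,-6]
  row2 -= 3·row1 → [0,0,3]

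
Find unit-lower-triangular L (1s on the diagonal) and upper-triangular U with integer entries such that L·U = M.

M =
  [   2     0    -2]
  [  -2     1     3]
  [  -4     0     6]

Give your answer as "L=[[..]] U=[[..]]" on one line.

L=[[1,0,0],[-1,1,0],[-2,0,1]] U=[[2,0,-2],[0,1,1],[0,0,2]]

  R1 -= -1·R0 → [0,1,1]
  R2 -= -2·R0 → [0,0,2]
  R2 -= 0·R1 → [0,0,2]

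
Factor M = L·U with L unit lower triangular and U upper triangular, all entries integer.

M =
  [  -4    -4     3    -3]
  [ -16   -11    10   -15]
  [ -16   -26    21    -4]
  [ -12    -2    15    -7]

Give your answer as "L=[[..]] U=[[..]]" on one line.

L=[[1,0,0,0],[4,1,0,0],[4,-2,1,0],[3,2,2,1]] U=[[-4,-4,3,-3],[0,5,-2,-3],[0,0,5,2],[0,0,0,4]]

  r1 -= 4·r0 → [0,5,-2,-3]
  r2 -= 4·r0 → [0,-10,9,8]
  r3 -= 3·r0 → [0,10,6,2]
  r2 -= -2·r1 → [0,0,5,2]
  r3 -= 2·r1 → [0,0,10,8]
  r3 -= 2·r2 → [0,0,0,4]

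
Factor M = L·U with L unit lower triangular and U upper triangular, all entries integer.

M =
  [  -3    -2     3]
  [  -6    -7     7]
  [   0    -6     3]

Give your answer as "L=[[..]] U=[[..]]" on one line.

L=[[1,0,0],[2,1,0],[0,2,1]] U=[[-3,-2,3],[0,-3,1],[0,0,1]]

  r1 -= 2·r0 → [0,-3,1]
  r2 -= 0·r0 → [0,-6,3]
  r2 -= 2·r1 → [0,0,1]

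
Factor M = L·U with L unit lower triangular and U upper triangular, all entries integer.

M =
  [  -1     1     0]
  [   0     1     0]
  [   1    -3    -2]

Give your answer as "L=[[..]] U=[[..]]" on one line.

L=[[1,0,0],[0,1,0],[-1,-2,1]] U=[[-1,1,0],[0,1,0],[0,0,-2]]

  R1 -= 0·R0 → [0,1,0]
  R2 -= -1·R0 → [0,-2,-2]
  R2 -= -2·R1 → [0,0,-2]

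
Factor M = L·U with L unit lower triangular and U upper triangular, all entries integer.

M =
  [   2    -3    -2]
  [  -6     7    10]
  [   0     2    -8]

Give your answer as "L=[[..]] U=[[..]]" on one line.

L=[[1,0,0],[-3,1,0],[0,-1,1]] U=[[2,-3,-2],[0,-2,4],[0,0,-4]]

  row1 -= -3·row0 → [0,-2,4]
  row2 -= 0·row0 → [0,2,-8]
  row2 -= -1·row1 → [0,0,-4]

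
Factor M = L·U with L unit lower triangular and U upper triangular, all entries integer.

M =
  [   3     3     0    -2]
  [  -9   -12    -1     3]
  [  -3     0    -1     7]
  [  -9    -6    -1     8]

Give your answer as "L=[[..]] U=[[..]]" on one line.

L=[[1,0,0,0],[-3,1,0,0],[-1,-1,1,0],[-3,-1,1,1]] U=[[3,3,0,-2],[0,-3,-1,-3],[0,0,-2,2],[0,0,0,-3]]

  row1 -= -3·row0 → [0,-3,-1,-3]
  row2 -= -1·row0 → [0,3,-1,5]
  row3 -= -3·row0 → [0,3,-1,2]
  row2 -= -1·row1 → [0,0,-2,2]
  row3 -= -1·row1 → [0,0,-2,-1]
  row3 -= 1·row2 → [0,0,0,-3]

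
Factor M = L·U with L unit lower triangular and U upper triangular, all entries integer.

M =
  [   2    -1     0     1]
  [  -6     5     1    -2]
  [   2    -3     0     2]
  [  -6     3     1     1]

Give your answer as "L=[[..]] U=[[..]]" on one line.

L=[[1,0,0,0],[-3,1,0,0],[1,-1,1,0],[-3,0,1,1]] U=[[2,-1,0,1],[0,2,1,1],[0,0,1,2],[0,0,0,2]]

  r1 -= -3·r0 → [0,2,1,1]
  r2 -= 1·r0 → [0,-2,0,1]
  r3 -= -3·r0 → [0,0,1,4]
  r2 -= -1·r1 → [0,0,1,2]
  r3 -= 0·r1 → [0,0,1,4]
  r3 -= 1·r2 → [0,0,0,2]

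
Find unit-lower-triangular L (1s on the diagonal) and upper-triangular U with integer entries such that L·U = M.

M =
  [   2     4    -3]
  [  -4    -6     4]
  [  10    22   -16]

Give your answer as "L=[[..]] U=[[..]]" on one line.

  R1 -= -2·R0 → [0,2,-2]
  R2 -= 5·R0 → [0,2,-1]
  R2 -= 1·R1 → [0,0,1]

L=[[1,0,0],[-2,1,0],[5,1,1]] U=[[2,4,-3],[0,2,-2],[0,0,1]]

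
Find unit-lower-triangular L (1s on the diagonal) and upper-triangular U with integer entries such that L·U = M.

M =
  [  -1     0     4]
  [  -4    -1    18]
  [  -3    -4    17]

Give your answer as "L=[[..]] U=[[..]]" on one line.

L=[[1,0,0],[4,1,0],[3,4,1]] U=[[-1,0,4],[0,-1,2],[0,0,-3]]

  R1 -= 4·R0 → [0,-1,2]
  R2 -= 3·R0 → [0,-4,5]
  R2 -= 4·R1 → [0,0,-3]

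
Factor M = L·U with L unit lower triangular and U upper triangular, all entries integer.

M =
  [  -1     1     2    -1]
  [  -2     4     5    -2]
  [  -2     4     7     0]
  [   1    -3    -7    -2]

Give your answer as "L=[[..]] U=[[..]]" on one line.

  row1 -= 2·row0 → [0,2,1,0]
  row2 -= 2·row0 → [0,2,3,2]
  row3 -= -1·row0 → [0,-2,-5,-3]
  row2 -= 1·row1 → [0,0,2,2]
  row3 -= -1·row1 → [0,0,-4,-3]
  row3 -= -2·row2 → [0,0,0,1]

L=[[1,0,0,0],[2,1,0,0],[2,1,1,0],[-1,-1,-2,1]] U=[[-1,1,2,-1],[0,2,1,0],[0,0,2,2],[0,0,0,1]]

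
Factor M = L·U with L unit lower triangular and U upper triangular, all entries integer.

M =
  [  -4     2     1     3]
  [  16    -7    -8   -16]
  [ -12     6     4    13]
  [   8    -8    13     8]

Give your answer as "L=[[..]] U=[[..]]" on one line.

L=[[1,0,0,0],[-4,1,0,0],[3,0,1,0],[-2,-4,-1,1]] U=[[-4,2,1,3],[0,1,-4,-4],[0,0,1,4],[0,0,0,2]]

  r1 -= -4·r0 → [0,1,-4,-4]
  r2 -= 3·r0 → [0,0,1,4]
  r3 -= -2·r0 → [0,-4,15,14]
  r2 -= 0·r1 → [0,0,1,4]
  r3 -= -4·r1 → [0,0,-1,-2]
  r3 -= -1·r2 → [0,0,0,2]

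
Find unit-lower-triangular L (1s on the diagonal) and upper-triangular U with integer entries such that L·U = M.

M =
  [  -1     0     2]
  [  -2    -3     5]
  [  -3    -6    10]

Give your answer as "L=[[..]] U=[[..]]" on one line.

L=[[1,0,0],[2,1,0],[3,2,1]] U=[[-1,0,2],[0,-3,1],[0,0,2]]

  r1 -= 2·r0 → [0,-3,1]
  r2 -= 3·r0 → [0,-6,4]
  r2 -= 2·r1 → [0,0,2]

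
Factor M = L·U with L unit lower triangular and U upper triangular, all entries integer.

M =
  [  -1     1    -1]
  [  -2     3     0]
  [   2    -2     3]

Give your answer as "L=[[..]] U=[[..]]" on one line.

  R1 -= 2·R0 → [0,1,2]
  R2 -= -2·R0 → [0,0,1]
  R2 -= 0·R1 → [0,0,1]

L=[[1,0,0],[2,1,0],[-2,0,1]] U=[[-1,1,-1],[0,1,2],[0,0,1]]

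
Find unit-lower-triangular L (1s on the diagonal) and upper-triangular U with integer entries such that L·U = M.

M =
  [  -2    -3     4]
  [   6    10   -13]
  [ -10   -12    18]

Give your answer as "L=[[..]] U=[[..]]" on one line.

  row1 -= -3·row0 → [0,1,-1]
  row2 -= 5·row0 → [0,3,-2]
  row2 -= 3·row1 → [0,0,1]

L=[[1,0,0],[-3,1,0],[5,3,1]] U=[[-2,-3,4],[0,1,-1],[0,0,1]]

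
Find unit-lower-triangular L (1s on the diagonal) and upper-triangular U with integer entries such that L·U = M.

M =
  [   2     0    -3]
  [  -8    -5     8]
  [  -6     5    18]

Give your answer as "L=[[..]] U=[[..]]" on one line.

  R1 -= -4·R0 → [0,-5,-4]
  R2 -= -3·R0 → [0,5,9]
  R2 -= -1·R1 → [0,0,5]

L=[[1,0,0],[-4,1,0],[-3,-1,1]] U=[[2,0,-3],[0,-5,-4],[0,0,5]]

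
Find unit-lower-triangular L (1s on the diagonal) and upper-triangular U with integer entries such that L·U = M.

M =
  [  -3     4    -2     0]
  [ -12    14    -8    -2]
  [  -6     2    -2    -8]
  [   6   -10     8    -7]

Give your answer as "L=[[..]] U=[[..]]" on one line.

  r1 -= 4·r0 → [0,-2,0,-2]
  r2 -= 2·r0 → [0,-6,2,-8]
  r3 -= -2·r0 → [0,-2,4,-7]
  r2 -= 3·r1 → [0,0,2,-2]
  r3 -= 1·r1 → [0,0,4,-5]
  r3 -= 2·r2 → [0,0,0,-1]

L=[[1,0,0,0],[4,1,0,0],[2,3,1,0],[-2,1,2,1]] U=[[-3,4,-2,0],[0,-2,0,-2],[0,0,2,-2],[0,0,0,-1]]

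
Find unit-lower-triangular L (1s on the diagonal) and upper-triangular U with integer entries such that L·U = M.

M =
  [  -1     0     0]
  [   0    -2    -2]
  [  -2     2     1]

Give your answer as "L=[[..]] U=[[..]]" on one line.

  row1 -= 0·row0 → [0,-2,-2]
  row2 -= 2·row0 → [0,2,1]
  row2 -= -1·row1 → [0,0,-1]

L=[[1,0,0],[0,1,0],[2,-1,1]] U=[[-1,0,0],[0,-2,-2],[0,0,-1]]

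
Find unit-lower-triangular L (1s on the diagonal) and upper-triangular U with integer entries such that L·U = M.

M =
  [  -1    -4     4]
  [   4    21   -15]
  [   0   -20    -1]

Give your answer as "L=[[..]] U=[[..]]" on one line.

  r1 -= -4·r0 → [0,5,1]
  r2 -= 0·r0 → [0,-20,-1]
  r2 -= -4·r1 → [0,0,3]

L=[[1,0,0],[-4,1,0],[0,-4,1]] U=[[-1,-4,4],[0,5,1],[0,0,3]]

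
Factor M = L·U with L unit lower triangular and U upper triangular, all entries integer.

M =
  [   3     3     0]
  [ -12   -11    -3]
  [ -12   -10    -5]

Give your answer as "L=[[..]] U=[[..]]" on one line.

  row1 -= -4·row0 → [0,1,-3]
  row2 -= -4·row0 → [0,2,-5]
  row2 -= 2·row1 → [0,0,1]

L=[[1,0,0],[-4,1,0],[-4,2,1]] U=[[3,3,0],[0,1,-3],[0,0,1]]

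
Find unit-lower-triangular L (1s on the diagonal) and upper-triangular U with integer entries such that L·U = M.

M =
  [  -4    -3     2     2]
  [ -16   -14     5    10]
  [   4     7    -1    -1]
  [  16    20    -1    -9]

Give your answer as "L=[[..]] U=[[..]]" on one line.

L=[[1,0,0,0],[4,1,0,0],[-1,-2,1,0],[-4,-4,1,1]] U=[[-4,-3,2,2],[0,-2,-3,2],[0,0,-5,5],[0,0,0,2]]

  row1 -= 4·row0 → [0,-2,-3,2]
  row2 -= -1·row0 → [0,4,1,1]
  row3 -= -4·row0 → [0,8,7,-1]
  row2 -= -2·row1 → [0,0,-5,5]
  row3 -= -4·row1 → [0,0,-5,7]
  row3 -= 1·row2 → [0,0,0,2]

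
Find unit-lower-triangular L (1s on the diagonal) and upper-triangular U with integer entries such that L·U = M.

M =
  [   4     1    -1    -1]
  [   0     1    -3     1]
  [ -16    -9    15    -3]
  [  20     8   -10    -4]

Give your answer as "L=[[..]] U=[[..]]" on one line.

  R1 -= 0·R0 → [0,1,-3,1]
  R2 -= -4·R0 → [0,-5,11,-7]
  R3 -= 5·R0 → [0,3,-5,1]
  R2 -= -5·R1 → [0,0,-4,-2]
  R3 -= 3·R1 → [0,0,4,-2]
  R3 -= -1·R2 → [0,0,0,-4]

L=[[1,0,0,0],[0,1,0,0],[-4,-5,1,0],[5,3,-1,1]] U=[[4,1,-1,-1],[0,1,-3,1],[0,0,-4,-2],[0,0,0,-4]]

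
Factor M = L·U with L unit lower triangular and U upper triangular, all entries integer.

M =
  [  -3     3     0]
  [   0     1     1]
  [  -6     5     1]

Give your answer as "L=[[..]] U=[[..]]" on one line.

  R1 -= 0·R0 → [0,1,1]
  R2 -= 2·R0 → [0,-1,1]
  R2 -= -1·R1 → [0,0,2]

L=[[1,0,0],[0,1,0],[2,-1,1]] U=[[-3,3,0],[0,1,1],[0,0,2]]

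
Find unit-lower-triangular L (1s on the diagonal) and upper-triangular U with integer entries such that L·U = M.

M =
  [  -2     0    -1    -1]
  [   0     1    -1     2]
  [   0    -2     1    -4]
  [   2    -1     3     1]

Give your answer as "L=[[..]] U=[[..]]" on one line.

  r1 -= 0·r0 → [0,1,-1,2]
  r2 -= 0·r0 → [0,-2,1,-4]
  r3 -= -1·r0 → [0,-1,2,0]
  r2 -= -2·r1 → [0,0,-1,0]
  r3 -= -1·r1 → [0,0,1,2]
  r3 -= -1·r2 → [0,0,0,2]

L=[[1,0,0,0],[0,1,0,0],[0,-2,1,0],[-1,-1,-1,1]] U=[[-2,0,-1,-1],[0,1,-1,2],[0,0,-1,0],[0,0,0,2]]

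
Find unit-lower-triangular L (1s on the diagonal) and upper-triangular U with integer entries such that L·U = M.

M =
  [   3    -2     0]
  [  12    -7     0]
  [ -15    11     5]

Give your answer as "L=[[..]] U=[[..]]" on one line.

L=[[1,0,0],[4,1,0],[-5,1,1]] U=[[3,-2,0],[0,1,0],[0,0,5]]

  R1 -= 4·R0 → [0,1,0]
  R2 -= -5·R0 → [0,1,5]
  R2 -= 1·R1 → [0,0,5]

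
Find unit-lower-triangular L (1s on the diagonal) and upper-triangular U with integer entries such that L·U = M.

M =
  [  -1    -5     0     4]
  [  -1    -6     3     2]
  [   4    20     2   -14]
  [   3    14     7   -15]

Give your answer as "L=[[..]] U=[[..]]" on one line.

L=[[1,0,0,0],[1,1,0,0],[-4,0,1,0],[-3,1,2,1]] U=[[-1,-5,0,4],[0,-1,3,-2],[0,0,2,2],[0,0,0,-5]]

  row1 -= 1·row0 → [0,-1,3,-2]
  row2 -= -4·row0 → [0,0,2,2]
  row3 -= -3·row0 → [0,-1,7,-3]
  row2 -= 0·row1 → [0,0,2,2]
  row3 -= 1·row1 → [0,0,4,-1]
  row3 -= 2·row2 → [0,0,0,-5]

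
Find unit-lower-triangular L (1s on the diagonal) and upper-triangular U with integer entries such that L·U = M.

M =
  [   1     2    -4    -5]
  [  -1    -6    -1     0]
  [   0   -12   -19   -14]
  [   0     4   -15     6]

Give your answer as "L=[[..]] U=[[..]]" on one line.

L=[[1,0,0,0],[-1,1,0,0],[0,3,1,0],[0,-1,5,1]] U=[[1,2,-4,-5],[0,-4,-5,-5],[0,0,-4,1],[0,0,0,-4]]

  r1 -= -1·r0 → [0,-4,-5,-5]
  r2 -= 0·r0 → [0,-12,-19,-14]
  r3 -= 0·r0 → [0,4,-15,6]
  r2 -= 3·r1 → [0,0,-4,1]
  r3 -= -1·r1 → [0,0,-20,1]
  r3 -= 5·r2 → [0,0,0,-4]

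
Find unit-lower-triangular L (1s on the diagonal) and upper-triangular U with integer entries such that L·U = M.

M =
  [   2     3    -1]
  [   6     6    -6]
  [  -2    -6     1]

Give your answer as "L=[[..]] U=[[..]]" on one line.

  R1 -= 3·R0 → [0,-3,-3]
  R2 -= -1·R0 → [0,-3,0]
  R2 -= 1·R1 → [0,0,3]

L=[[1,0,0],[3,1,0],[-1,1,1]] U=[[2,3,-1],[0,-3,-3],[0,0,3]]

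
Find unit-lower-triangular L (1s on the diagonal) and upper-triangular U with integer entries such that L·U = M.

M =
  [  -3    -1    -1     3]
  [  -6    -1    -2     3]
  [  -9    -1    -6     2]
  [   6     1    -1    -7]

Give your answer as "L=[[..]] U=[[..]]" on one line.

  row1 -= 2·row0 → [0,1,0,-3]
  row2 -= 3·row0 → [0,2,-3,-7]
  row3 -= -2·row0 → [0,-1,-3,-1]
  row2 -= 2·row1 → [0,0,-3,-1]
  row3 -= -1·row1 → [0,0,-3,-4]
  row3 -= 1·row2 → [0,0,0,-3]

L=[[1,0,0,0],[2,1,0,0],[3,2,1,0],[-2,-1,1,1]] U=[[-3,-1,-1,3],[0,1,0,-3],[0,0,-3,-1],[0,0,0,-3]]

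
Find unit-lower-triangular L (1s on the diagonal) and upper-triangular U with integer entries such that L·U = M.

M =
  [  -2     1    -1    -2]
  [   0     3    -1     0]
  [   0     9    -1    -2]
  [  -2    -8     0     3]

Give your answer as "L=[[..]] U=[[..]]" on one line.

  row1 -= 0·row0 → [0,3,-1,0]
  row2 -= 0·row0 → [0,9,-1,-2]
  row3 -= 1·row0 → [0,-9,1,5]
  row2 -= 3·row1 → [0,0,2,-2]
  row3 -= -3·row1 → [0,0,-2,5]
  row3 -= -1·row2 → [0,0,0,3]

L=[[1,0,0,0],[0,1,0,0],[0,3,1,0],[1,-3,-1,1]] U=[[-2,1,-1,-2],[0,3,-1,0],[0,0,2,-2],[0,0,0,3]]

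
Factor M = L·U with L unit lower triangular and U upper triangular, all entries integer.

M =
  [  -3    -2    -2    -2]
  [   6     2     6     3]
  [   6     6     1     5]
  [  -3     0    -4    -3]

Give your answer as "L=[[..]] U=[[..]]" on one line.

L=[[1,0,0,0],[-2,1,0,0],[-2,-1,1,0],[1,-1,0,1]] U=[[-3,-2,-2,-2],[0,-2,2,-1],[0,0,-1,0],[0,0,0,-2]]

  row1 -= -2·row0 → [0,-2,2,-1]
  row2 -= -2·row0 → [0,2,-3,1]
  row3 -= 1·row0 → [0,2,-2,-1]
  row2 -= -1·row1 → [0,0,-1,0]
  row3 -= -1·row1 → [0,0,0,-2]
  row3 -= 0·row2 → [0,0,0,-2]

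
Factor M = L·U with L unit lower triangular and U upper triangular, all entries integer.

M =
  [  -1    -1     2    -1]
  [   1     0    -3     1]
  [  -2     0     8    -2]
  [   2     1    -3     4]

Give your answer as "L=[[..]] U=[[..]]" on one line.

  r1 -= -1·r0 → [0,-1,-1,0]
  r2 -= 2·r0 → [0,2,4,0]
  r3 -= -2·r0 → [0,-1,1,2]
  r2 -= -2·r1 → [0,0,2,0]
  r3 -= 1·r1 → [0,0,2,2]
  r3 -= 1·r2 → [0,0,0,2]

L=[[1,0,0,0],[-1,1,0,0],[2,-2,1,0],[-2,1,1,1]] U=[[-1,-1,2,-1],[0,-1,-1,0],[0,0,2,0],[0,0,0,2]]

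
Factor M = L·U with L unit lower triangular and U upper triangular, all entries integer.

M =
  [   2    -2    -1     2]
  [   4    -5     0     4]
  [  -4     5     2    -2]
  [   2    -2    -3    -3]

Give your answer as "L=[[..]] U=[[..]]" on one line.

  R1 -= 2·R0 → [0,-1,2,0]
  R2 -= -2·R0 → [0,1,0,2]
  R3 -= 1·R0 → [0,0,-2,-5]
  R2 -= -1·R1 → [0,0,2,2]
  R3 -= 0·R1 → [0,0,-2,-5]
  R3 -= -1·R2 → [0,0,0,-3]

L=[[1,0,0,0],[2,1,0,0],[-2,-1,1,0],[1,0,-1,1]] U=[[2,-2,-1,2],[0,-1,2,0],[0,0,2,2],[0,0,0,-3]]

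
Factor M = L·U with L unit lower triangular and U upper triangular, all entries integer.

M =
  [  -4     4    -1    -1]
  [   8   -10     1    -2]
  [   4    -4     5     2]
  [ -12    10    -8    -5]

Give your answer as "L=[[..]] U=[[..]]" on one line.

L=[[1,0,0,0],[-2,1,0,0],[-1,0,1,0],[3,1,-1,1]] U=[[-4,4,-1,-1],[0,-2,-1,-4],[0,0,4,1],[0,0,0,3]]

  row1 -= -2·row0 → [0,-2,-1,-4]
  row2 -= -1·row0 → [0,0,4,1]
  row3 -= 3·row0 → [0,-2,-5,-2]
  row2 -= 0·row1 → [0,0,4,1]
  row3 -= 1·row1 → [0,0,-4,2]
  row3 -= -1·row2 → [0,0,0,3]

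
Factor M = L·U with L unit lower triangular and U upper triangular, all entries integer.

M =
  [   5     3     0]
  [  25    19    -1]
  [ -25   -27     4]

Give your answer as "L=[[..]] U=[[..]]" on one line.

L=[[1,0,0],[5,1,0],[-5,-3,1]] U=[[5,3,0],[0,4,-1],[0,0,1]]

  R1 -= 5·R0 → [0,4,-1]
  R2 -= -5·R0 → [0,-12,4]
  R2 -= -3·R1 → [0,0,1]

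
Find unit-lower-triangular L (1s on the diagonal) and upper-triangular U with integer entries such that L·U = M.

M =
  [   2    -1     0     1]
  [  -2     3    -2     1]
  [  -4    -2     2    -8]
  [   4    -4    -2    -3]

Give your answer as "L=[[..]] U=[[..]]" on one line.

L=[[1,0,0,0],[-1,1,0,0],[-2,-2,1,0],[2,-1,2,1]] U=[[2,-1,0,1],[0,2,-2,2],[0,0,-2,-2],[0,0,0,1]]

  R1 -= -1·R0 → [0,2,-2,2]
  R2 -= -2·R0 → [0,-4,2,-6]
  R3 -= 2·R0 → [0,-2,-2,-5]
  R2 -= -2·R1 → [0,0,-2,-2]
  R3 -= -1·R1 → [0,0,-4,-3]
  R3 -= 2·R2 → [0,0,0,1]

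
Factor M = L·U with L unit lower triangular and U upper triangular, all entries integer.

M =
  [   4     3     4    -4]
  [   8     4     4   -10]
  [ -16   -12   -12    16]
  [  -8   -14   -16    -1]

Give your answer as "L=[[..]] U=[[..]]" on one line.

L=[[1,0,0,0],[2,1,0,0],[-4,0,1,0],[-2,4,2,1]] U=[[4,3,4,-4],[0,-2,-4,-2],[0,0,4,0],[0,0,0,-1]]

  row1 -= 2·row0 → [0,-2,-4,-2]
  row2 -= -4·row0 → [0,0,4,0]
  row3 -= -2·row0 → [0,-8,-8,-9]
  row2 -= 0·row1 → [0,0,4,0]
  row3 -= 4·row1 → [0,0,8,-1]
  row3 -= 2·row2 → [0,0,0,-1]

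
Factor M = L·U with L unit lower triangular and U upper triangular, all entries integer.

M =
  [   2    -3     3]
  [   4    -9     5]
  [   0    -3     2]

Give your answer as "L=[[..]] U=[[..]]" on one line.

  row1 -= 2·row0 → [0,-3,-1]
  row2 -= 0·row0 → [0,-3,2]
  row2 -= 1·row1 → [0,0,3]

L=[[1,0,0],[2,1,0],[0,1,1]] U=[[2,-3,3],[0,-3,-1],[0,0,3]]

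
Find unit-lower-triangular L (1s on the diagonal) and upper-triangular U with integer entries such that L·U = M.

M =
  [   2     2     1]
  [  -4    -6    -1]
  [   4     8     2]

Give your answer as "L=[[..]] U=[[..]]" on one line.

L=[[1,0,0],[-2,1,0],[2,-2,1]] U=[[2,2,1],[0,-2,1],[0,0,2]]

  R1 -= -2·R0 → [0,-2,1]
  R2 -= 2·R0 → [0,4,0]
  R2 -= -2·R1 → [0,0,2]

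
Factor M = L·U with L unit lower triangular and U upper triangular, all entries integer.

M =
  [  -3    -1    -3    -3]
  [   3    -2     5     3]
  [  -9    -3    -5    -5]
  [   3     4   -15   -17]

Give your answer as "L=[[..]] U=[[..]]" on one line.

L=[[1,0,0,0],[-1,1,0,0],[3,0,1,0],[-1,-1,-4,1]] U=[[-3,-1,-3,-3],[0,-3,2,0],[0,0,4,4],[0,0,0,-4]]

  r1 -= -1·r0 → [0,-3,2,0]
  r2 -= 3·r0 → [0,0,4,4]
  r3 -= -1·r0 → [0,3,-18,-20]
  r2 -= 0·r1 → [0,0,4,4]
  r3 -= -1·r1 → [0,0,-16,-20]
  r3 -= -4·r2 → [0,0,0,-4]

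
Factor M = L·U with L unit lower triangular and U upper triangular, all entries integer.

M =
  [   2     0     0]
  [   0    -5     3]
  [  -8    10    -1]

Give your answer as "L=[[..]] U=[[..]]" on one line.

  R1 -= 0·R0 → [0,-5,3]
  R2 -= -4·R0 → [0,10,-1]
  R2 -= -2·R1 → [0,0,5]

L=[[1,0,0],[0,1,0],[-4,-2,1]] U=[[2,0,0],[0,-5,3],[0,0,5]]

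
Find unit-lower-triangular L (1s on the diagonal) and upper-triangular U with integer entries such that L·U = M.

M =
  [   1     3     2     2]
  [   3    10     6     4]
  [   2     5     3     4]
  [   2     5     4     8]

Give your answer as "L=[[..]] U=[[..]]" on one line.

L=[[1,0,0,0],[3,1,0,0],[2,-1,1,0],[2,-1,0,1]] U=[[1,3,2,2],[0,1,0,-2],[0,0,-1,-2],[0,0,0,2]]

  r1 -= 3·r0 → [0,1,0,-2]
  r2 -= 2·r0 → [0,-1,-1,0]
  r3 -= 2·r0 → [0,-1,0,4]
  r2 -= -1·r1 → [0,0,-1,-2]
  r3 -= -1·r1 → [0,0,0,2]
  r3 -= 0·r2 → [0,0,0,2]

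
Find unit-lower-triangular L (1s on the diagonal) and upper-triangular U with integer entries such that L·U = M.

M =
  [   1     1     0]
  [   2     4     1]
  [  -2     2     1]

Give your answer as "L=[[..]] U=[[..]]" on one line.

L=[[1,0,0],[2,1,0],[-2,2,1]] U=[[1,1,0],[0,2,1],[0,0,-1]]

  R1 -= 2·R0 → [0,2,1]
  R2 -= -2·R0 → [0,4,1]
  R2 -= 2·R1 → [0,0,-1]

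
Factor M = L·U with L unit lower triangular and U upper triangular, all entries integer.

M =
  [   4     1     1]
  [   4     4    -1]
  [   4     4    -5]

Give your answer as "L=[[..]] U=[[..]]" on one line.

L=[[1,0,0],[1,1,0],[1,1,1]] U=[[4,1,1],[0,3,-2],[0,0,-4]]

  row1 -= 1·row0 → [0,3,-2]
  row2 -= 1·row0 → [0,3,-6]
  row2 -= 1·row1 → [0,0,-4]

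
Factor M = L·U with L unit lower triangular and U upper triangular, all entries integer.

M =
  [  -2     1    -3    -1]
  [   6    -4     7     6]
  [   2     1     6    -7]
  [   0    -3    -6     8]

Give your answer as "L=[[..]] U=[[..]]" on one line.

  row1 -= -3·row0 → [0,-1,-2,3]
  row2 -= -1·row0 → [0,2,3,-8]
  row3 -= 0·row0 → [0,-3,-6,8]
  row2 -= -2·row1 → [0,0,-1,-2]
  row3 -= 3·row1 → [0,0,0,-1]
  row3 -= 0·row2 → [0,0,0,-1]

L=[[1,0,0,0],[-3,1,0,0],[-1,-2,1,0],[0,3,0,1]] U=[[-2,1,-3,-1],[0,-1,-2,3],[0,0,-1,-2],[0,0,0,-1]]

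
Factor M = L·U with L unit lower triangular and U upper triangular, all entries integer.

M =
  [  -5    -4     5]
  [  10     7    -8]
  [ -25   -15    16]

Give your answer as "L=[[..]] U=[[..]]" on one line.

L=[[1,0,0],[-2,1,0],[5,-5,1]] U=[[-5,-4,5],[0,-1,2],[0,0,1]]

  row1 -= -2·row0 → [0,-1,2]
  row2 -= 5·row0 → [0,5,-9]
  row2 -= -5·row1 → [0,0,1]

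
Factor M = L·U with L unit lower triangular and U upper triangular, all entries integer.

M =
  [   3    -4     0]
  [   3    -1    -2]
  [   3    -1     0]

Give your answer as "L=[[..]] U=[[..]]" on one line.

  row1 -= 1·row0 → [0,3,-2]
  row2 -= 1·row0 → [0,3,0]
  row2 -= 1·row1 → [0,0,2]

L=[[1,0,0],[1,1,0],[1,1,1]] U=[[3,-4,0],[0,3,-2],[0,0,2]]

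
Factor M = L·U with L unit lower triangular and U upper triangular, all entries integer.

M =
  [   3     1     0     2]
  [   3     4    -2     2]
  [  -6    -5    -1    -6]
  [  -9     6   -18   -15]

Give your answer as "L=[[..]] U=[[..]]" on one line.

L=[[1,0,0,0],[1,1,0,0],[-2,-1,1,0],[-3,3,4,1]] U=[[3,1,0,2],[0,3,-2,0],[0,0,-3,-2],[0,0,0,-1]]

  r1 -= 1·r0 → [0,3,-2,0]
  r2 -= -2·r0 → [0,-3,-1,-2]
  r3 -= -3·r0 → [0,9,-18,-9]
  r2 -= -1·r1 → [0,0,-3,-2]
  r3 -= 3·r1 → [0,0,-12,-9]
  r3 -= 4·r2 → [0,0,0,-1]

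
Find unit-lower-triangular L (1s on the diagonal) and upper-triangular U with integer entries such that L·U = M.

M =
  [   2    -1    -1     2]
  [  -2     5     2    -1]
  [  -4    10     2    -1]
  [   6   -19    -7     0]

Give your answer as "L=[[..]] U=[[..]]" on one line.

L=[[1,0,0,0],[-1,1,0,0],[-2,2,1,0],[3,-4,0,1]] U=[[2,-1,-1,2],[0,4,1,1],[0,0,-2,1],[0,0,0,-2]]

  row1 -= -1·row0 → [0,4,1,1]
  row2 -= -2·row0 → [0,8,0,3]
  row3 -= 3·row0 → [0,-16,-4,-6]
  row2 -= 2·row1 → [0,0,-2,1]
  row3 -= -4·row1 → [0,0,0,-2]
  row3 -= 0·row2 → [0,0,0,-2]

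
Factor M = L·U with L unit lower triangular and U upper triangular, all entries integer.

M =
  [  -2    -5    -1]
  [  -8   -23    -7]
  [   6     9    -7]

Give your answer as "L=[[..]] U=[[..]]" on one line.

  row1 -= 4·row0 → [0,-3,-3]
  row2 -= -3·row0 → [0,-6,-10]
  row2 -= 2·row1 → [0,0,-4]

L=[[1,0,0],[4,1,0],[-3,2,1]] U=[[-2,-5,-1],[0,-3,-3],[0,0,-4]]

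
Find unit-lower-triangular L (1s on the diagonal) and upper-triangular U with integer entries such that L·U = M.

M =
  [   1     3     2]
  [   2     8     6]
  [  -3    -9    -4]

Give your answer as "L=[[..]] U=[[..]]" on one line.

  R1 -= 2·R0 → [0,2,2]
  R2 -= -3·R0 → [0,0,2]
  R2 -= 0·R1 → [0,0,2]

L=[[1,0,0],[2,1,0],[-3,0,1]] U=[[1,3,2],[0,2,2],[0,0,2]]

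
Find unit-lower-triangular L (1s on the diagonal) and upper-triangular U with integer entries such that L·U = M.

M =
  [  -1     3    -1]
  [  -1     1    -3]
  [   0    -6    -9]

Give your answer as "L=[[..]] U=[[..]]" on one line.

L=[[1,0,0],[1,1,0],[0,3,1]] U=[[-1,3,-1],[0,-2,-2],[0,0,-3]]

  R1 -= 1·R0 → [0,-2,-2]
  R2 -= 0·R0 → [0,-6,-9]
  R2 -= 3·R1 → [0,0,-3]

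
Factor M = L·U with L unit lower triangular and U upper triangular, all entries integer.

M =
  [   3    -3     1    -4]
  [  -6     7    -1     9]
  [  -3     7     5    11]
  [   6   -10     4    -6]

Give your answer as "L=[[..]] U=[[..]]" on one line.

L=[[1,0,0,0],[-2,1,0,0],[-1,4,1,0],[2,-4,3,1]] U=[[3,-3,1,-4],[0,1,1,1],[0,0,2,3],[0,0,0,-3]]

  r1 -= -2·r0 → [0,1,1,1]
  r2 -= -1·r0 → [0,4,6,7]
  r3 -= 2·r0 → [0,-4,2,2]
  r2 -= 4·r1 → [0,0,2,3]
  r3 -= -4·r1 → [0,0,6,6]
  r3 -= 3·r2 → [0,0,0,-3]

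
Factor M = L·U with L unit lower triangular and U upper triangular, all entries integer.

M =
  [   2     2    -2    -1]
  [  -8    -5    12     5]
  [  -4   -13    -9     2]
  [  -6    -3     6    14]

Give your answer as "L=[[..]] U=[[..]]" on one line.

L=[[1,0,0,0],[-4,1,0,0],[-2,-3,1,0],[-3,1,4,1]] U=[[2,2,-2,-1],[0,3,4,1],[0,0,-1,3],[0,0,0,-2]]

  r1 -= -4·r0 → [0,3,4,1]
  r2 -= -2·r0 → [0,-9,-13,0]
  r3 -= -3·r0 → [0,3,0,11]
  r2 -= -3·r1 → [0,0,-1,3]
  r3 -= 1·r1 → [0,0,-4,10]
  r3 -= 4·r2 → [0,0,0,-2]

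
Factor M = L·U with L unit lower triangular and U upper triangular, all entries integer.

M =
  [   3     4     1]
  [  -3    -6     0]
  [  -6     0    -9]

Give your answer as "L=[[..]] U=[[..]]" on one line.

L=[[1,0,0],[-1,1,0],[-2,-4,1]] U=[[3,4,1],[0,-2,1],[0,0,-3]]

  R1 -= -1·R0 → [0,-2,1]
  R2 -= -2·R0 → [0,8,-7]
  R2 -= -4·R1 → [0,0,-3]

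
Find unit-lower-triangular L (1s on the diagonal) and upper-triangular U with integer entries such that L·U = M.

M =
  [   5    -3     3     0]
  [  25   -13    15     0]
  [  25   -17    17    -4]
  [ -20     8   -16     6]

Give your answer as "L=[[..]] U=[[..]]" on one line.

L=[[1,0,0,0],[5,1,0,0],[5,-1,1,0],[-4,-2,-2,1]] U=[[5,-3,3,0],[0,2,0,0],[0,0,2,-4],[0,0,0,-2]]

  R1 -= 5·R0 → [0,2,0,0]
  R2 -= 5·R0 → [0,-2,2,-4]
  R3 -= -4·R0 → [0,-4,-4,6]
  R2 -= -1·R1 → [0,0,2,-4]
  R3 -= -2·R1 → [0,0,-4,6]
  R3 -= -2·R2 → [0,0,0,-2]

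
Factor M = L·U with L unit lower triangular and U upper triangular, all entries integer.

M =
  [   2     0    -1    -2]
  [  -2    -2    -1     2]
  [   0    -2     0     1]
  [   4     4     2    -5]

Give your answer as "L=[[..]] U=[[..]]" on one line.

L=[[1,0,0,0],[-1,1,0,0],[0,1,1,0],[2,-2,0,1]] U=[[2,0,-1,-2],[0,-2,-2,0],[0,0,2,1],[0,0,0,-1]]

  R1 -= -1·R0 → [0,-2,-2,0]
  R2 -= 0·R0 → [0,-2,0,1]
  R3 -= 2·R0 → [0,4,4,-1]
  R2 -= 1·R1 → [0,0,2,1]
  R3 -= -2·R1 → [0,0,0,-1]
  R3 -= 0·R2 → [0,0,0,-1]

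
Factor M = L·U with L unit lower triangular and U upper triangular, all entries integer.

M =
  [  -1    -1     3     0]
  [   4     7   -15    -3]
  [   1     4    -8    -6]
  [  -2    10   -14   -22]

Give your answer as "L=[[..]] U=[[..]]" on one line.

  R1 -= -4·R0 → [0,3,-3,-3]
  R2 -= -1·R0 → [0,3,-5,-6]
  R3 -= 2·R0 → [0,12,-20,-22]
  R2 -= 1·R1 → [0,0,-2,-3]
  R3 -= 4·R1 → [0,0,-8,-10]
  R3 -= 4·R2 → [0,0,0,2]

L=[[1,0,0,0],[-4,1,0,0],[-1,1,1,0],[2,4,4,1]] U=[[-1,-1,3,0],[0,3,-3,-3],[0,0,-2,-3],[0,0,0,2]]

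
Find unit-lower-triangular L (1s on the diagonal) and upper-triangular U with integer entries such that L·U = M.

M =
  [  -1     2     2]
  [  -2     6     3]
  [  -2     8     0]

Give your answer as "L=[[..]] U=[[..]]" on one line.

L=[[1,0,0],[2,1,0],[2,2,1]] U=[[-1,2,2],[0,2,-1],[0,0,-2]]

  r1 -= 2·r0 → [0,2,-1]
  r2 -= 2·r0 → [0,4,-4]
  r2 -= 2·r1 → [0,0,-2]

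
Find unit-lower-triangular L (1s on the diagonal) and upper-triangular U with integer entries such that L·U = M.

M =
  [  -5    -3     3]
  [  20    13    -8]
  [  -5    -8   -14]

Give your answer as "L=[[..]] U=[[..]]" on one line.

  R1 -= -4·R0 → [0,1,4]
  R2 -= 1·R0 → [0,-5,-17]
  R2 -= -5·R1 → [0,0,3]

L=[[1,0,0],[-4,1,0],[1,-5,1]] U=[[-5,-3,3],[0,1,4],[0,0,3]]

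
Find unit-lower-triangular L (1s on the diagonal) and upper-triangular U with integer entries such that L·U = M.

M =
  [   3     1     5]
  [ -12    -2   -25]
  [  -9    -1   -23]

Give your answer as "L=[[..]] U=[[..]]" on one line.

L=[[1,0,0],[-4,1,0],[-3,1,1]] U=[[3,1,5],[0,2,-5],[0,0,-3]]

  r1 -= -4·r0 → [0,2,-5]
  r2 -= -3·r0 → [0,2,-8]
  r2 -= 1·r1 → [0,0,-3]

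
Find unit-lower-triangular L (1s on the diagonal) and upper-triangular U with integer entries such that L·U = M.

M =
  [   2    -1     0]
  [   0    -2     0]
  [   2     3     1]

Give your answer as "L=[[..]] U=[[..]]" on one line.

  R1 -= 0·R0 → [0,-2,0]
  R2 -= 1·R0 → [0,4,1]
  R2 -= -2·R1 → [0,0,1]

L=[[1,0,0],[0,1,0],[1,-2,1]] U=[[2,-1,0],[0,-2,0],[0,0,1]]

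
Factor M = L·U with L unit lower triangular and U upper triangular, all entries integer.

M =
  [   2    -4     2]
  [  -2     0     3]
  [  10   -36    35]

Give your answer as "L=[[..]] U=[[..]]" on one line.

  R1 -= -1·R0 → [0,-4,5]
  R2 -= 5·R0 → [0,-16,25]
  R2 -= 4·R1 → [0,0,5]

L=[[1,0,0],[-1,1,0],[5,4,1]] U=[[2,-4,2],[0,-4,5],[0,0,5]]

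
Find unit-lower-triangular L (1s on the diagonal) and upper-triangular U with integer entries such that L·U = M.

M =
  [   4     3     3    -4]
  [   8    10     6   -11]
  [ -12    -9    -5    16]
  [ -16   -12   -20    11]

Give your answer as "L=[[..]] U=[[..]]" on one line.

  row1 -= 2·row0 → [0,4,0,-3]
  row2 -= -3·row0 → [0,0,4,4]
  row3 -= -4·row0 → [0,0,-8,-5]
  row2 -= 0·row1 → [0,0,4,4]
  row3 -= 0·row1 → [0,0,-8,-5]
  row3 -= -2·row2 → [0,0,0,3]

L=[[1,0,0,0],[2,1,0,0],[-3,0,1,0],[-4,0,-2,1]] U=[[4,3,3,-4],[0,4,0,-3],[0,0,4,4],[0,0,0,3]]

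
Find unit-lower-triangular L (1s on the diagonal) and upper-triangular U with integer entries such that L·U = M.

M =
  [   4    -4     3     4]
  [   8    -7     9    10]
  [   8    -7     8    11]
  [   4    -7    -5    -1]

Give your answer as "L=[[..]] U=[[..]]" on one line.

L=[[1,0,0,0],[2,1,0,0],[2,1,1,0],[1,-3,-1,1]] U=[[4,-4,3,4],[0,1,3,2],[0,0,-1,1],[0,0,0,2]]

  R1 -= 2·R0 → [0,1,3,2]
  R2 -= 2·R0 → [0,1,2,3]
  R3 -= 1·R0 → [0,-3,-8,-5]
  R2 -= 1·R1 → [0,0,-1,1]
  R3 -= -3·R1 → [0,0,1,1]
  R3 -= -1·R2 → [0,0,0,2]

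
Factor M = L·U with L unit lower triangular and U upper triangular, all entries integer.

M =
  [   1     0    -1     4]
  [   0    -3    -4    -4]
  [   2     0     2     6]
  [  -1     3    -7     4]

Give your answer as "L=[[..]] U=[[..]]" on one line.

  row1 -= 0·row0 → [0,-3,-4,-4]
  row2 -= 2·row0 → [0,0,4,-2]
  row3 -= -1·row0 → [0,3,-8,8]
  row2 -= 0·row1 → [0,0,4,-2]
  row3 -= -1·row1 → [0,0,-12,4]
  row3 -= -3·row2 → [0,0,0,-2]

L=[[1,0,0,0],[0,1,0,0],[2,0,1,0],[-1,-1,-3,1]] U=[[1,0,-1,4],[0,-3,-4,-4],[0,0,4,-2],[0,0,0,-2]]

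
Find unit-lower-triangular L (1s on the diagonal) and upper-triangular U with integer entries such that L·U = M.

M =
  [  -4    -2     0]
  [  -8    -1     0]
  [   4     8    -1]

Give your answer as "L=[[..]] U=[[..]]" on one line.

  r1 -= 2·r0 → [0,3,0]
  r2 -= -1·r0 → [0,6,-1]
  r2 -= 2·r1 → [0,0,-1]

L=[[1,0,0],[2,1,0],[-1,2,1]] U=[[-4,-2,0],[0,3,0],[0,0,-1]]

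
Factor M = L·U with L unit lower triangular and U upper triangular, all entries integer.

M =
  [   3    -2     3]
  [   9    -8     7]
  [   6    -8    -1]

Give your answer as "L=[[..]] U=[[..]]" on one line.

L=[[1,0,0],[3,1,0],[2,2,1]] U=[[3,-2,3],[0,-2,-2],[0,0,-3]]

  row1 -= 3·row0 → [0,-2,-2]
  row2 -= 2·row0 → [0,-4,-7]
  row2 -= 2·row1 → [0,0,-3]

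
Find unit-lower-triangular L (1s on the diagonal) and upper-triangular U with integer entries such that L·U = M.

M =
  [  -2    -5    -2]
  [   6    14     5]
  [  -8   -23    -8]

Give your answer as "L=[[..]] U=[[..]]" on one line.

  r1 -= -3·r0 → [0,-1,-1]
  r2 -= 4·r0 → [0,-3,0]
  r2 -= 3·r1 → [0,0,3]

L=[[1,0,0],[-3,1,0],[4,3,1]] U=[[-2,-5,-2],[0,-1,-1],[0,0,3]]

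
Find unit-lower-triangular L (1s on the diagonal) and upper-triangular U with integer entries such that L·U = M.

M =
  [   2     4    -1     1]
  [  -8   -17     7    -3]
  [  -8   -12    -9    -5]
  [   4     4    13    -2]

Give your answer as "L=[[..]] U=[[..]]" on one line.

  r1 -= -4·r0 → [0,-1,3,1]
  r2 -= -4·r0 → [0,4,-13,-1]
  r3 -= 2·r0 → [0,-4,15,-4]
  r2 -= -4·r1 → [0,0,-1,3]
  r3 -= 4·r1 → [0,0,3,-8]
  r3 -= -3·r2 → [0,0,0,1]

L=[[1,0,0,0],[-4,1,0,0],[-4,-4,1,0],[2,4,-3,1]] U=[[2,4,-1,1],[0,-1,3,1],[0,0,-1,3],[0,0,0,1]]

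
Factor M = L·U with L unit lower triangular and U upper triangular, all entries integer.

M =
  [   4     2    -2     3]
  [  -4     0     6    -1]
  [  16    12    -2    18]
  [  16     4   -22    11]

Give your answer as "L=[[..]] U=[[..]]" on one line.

L=[[1,0,0,0],[-1,1,0,0],[4,2,1,0],[4,-2,3,1]] U=[[4,2,-2,3],[0,2,4,2],[0,0,-2,2],[0,0,0,-3]]

  R1 -= -1·R0 → [0,2,4,2]
  R2 -= 4·R0 → [0,4,6,6]
  R3 -= 4·R0 → [0,-4,-14,-1]
  R2 -= 2·R1 → [0,0,-2,2]
  R3 -= -2·R1 → [0,0,-6,3]
  R3 -= 3·R2 → [0,0,0,-3]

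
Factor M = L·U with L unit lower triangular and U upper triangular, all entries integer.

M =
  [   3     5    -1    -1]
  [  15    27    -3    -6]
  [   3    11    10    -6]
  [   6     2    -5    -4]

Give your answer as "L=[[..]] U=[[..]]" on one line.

  r1 -= 5·r0 → [0,2,2,-1]
  r2 -= 1·r0 → [0,6,11,-5]
  r3 -= 2·r0 → [0,-8,-3,-2]
  r2 -= 3·r1 → [0,0,5,-2]
  r3 -= -4·r1 → [0,0,5,-6]
  r3 -= 1·r2 → [0,0,0,-4]

L=[[1,0,0,0],[5,1,0,0],[1,3,1,0],[2,-4,1,1]] U=[[3,5,-1,-1],[0,2,2,-1],[0,0,5,-2],[0,0,0,-4]]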